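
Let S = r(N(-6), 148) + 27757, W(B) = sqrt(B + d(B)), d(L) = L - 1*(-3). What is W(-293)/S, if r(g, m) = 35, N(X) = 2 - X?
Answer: I*sqrt(583)/27792 ≈ 0.00086879*I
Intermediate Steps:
d(L) = 3 + L (d(L) = L + 3 = 3 + L)
W(B) = sqrt(3 + 2*B) (W(B) = sqrt(B + (3 + B)) = sqrt(3 + 2*B))
S = 27792 (S = 35 + 27757 = 27792)
W(-293)/S = sqrt(3 + 2*(-293))/27792 = sqrt(3 - 586)*(1/27792) = sqrt(-583)*(1/27792) = (I*sqrt(583))*(1/27792) = I*sqrt(583)/27792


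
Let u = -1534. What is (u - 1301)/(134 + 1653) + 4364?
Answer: 7795633/1787 ≈ 4362.4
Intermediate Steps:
(u - 1301)/(134 + 1653) + 4364 = (-1534 - 1301)/(134 + 1653) + 4364 = -2835/1787 + 4364 = 7795633/1787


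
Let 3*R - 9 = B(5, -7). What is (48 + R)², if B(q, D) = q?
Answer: 24964/9 ≈ 2773.8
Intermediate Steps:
R = 14/3 (R = 3 + (⅓)*5 = 3 + 5/3 = 14/3 ≈ 4.6667)
(48 + R)² = (48 + 14/3)² = (158/3)² = 24964/9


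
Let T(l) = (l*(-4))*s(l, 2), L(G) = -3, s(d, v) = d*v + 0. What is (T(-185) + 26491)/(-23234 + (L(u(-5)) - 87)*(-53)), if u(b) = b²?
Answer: 247309/18464 ≈ 13.394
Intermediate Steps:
s(d, v) = d*v
T(l) = -8*l² (T(l) = (l*(-4))*(l*2) = (-4*l)*(2*l) = -8*l²)
(T(-185) + 26491)/(-23234 + (L(u(-5)) - 87)*(-53)) = (-8*(-185)² + 26491)/(-23234 + (-3 - 87)*(-53)) = (-8*34225 + 26491)/(-23234 - 90*(-53)) = (-273800 + 26491)/(-23234 + 4770) = -247309/(-18464) = -247309*(-1/18464) = 247309/18464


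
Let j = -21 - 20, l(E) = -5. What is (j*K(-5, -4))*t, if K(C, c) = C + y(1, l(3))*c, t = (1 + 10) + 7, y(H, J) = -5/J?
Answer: 6642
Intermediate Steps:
t = 18 (t = 11 + 7 = 18)
j = -41
K(C, c) = C + c (K(C, c) = C + (-5/(-5))*c = C + (-5*(-⅕))*c = C + 1*c = C + c)
(j*K(-5, -4))*t = -41*(-5 - 4)*18 = -41*(-9)*18 = 369*18 = 6642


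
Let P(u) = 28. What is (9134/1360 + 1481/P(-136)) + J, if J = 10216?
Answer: 48911899/4760 ≈ 10276.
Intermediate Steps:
(9134/1360 + 1481/P(-136)) + J = (9134/1360 + 1481/28) + 10216 = (9134*(1/1360) + 1481*(1/28)) + 10216 = (4567/680 + 1481/28) + 10216 = 283739/4760 + 10216 = 48911899/4760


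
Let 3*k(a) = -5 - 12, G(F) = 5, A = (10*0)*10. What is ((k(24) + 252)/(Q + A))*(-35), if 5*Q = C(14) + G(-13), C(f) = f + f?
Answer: -129325/99 ≈ -1306.3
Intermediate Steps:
C(f) = 2*f
A = 0 (A = 0*10 = 0)
k(a) = -17/3 (k(a) = (-5 - 12)/3 = (⅓)*(-17) = -17/3)
Q = 33/5 (Q = (2*14 + 5)/5 = (28 + 5)/5 = (⅕)*33 = 33/5 ≈ 6.6000)
((k(24) + 252)/(Q + A))*(-35) = ((-17/3 + 252)/(33/5 + 0))*(-35) = (739/(3*(33/5)))*(-35) = ((739/3)*(5/33))*(-35) = (3695/99)*(-35) = -129325/99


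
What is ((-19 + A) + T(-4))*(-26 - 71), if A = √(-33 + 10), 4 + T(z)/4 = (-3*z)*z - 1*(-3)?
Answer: 20855 - 97*I*√23 ≈ 20855.0 - 465.2*I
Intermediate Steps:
T(z) = -4 - 12*z² (T(z) = -16 + 4*((-3*z)*z - 1*(-3)) = -16 + 4*(-3*z² + 3) = -16 + 4*(3 - 3*z²) = -16 + (12 - 12*z²) = -4 - 12*z²)
A = I*√23 (A = √(-23) = I*√23 ≈ 4.7958*I)
((-19 + A) + T(-4))*(-26 - 71) = ((-19 + I*√23) + (-4 - 12*(-4)²))*(-26 - 71) = ((-19 + I*√23) + (-4 - 12*16))*(-97) = ((-19 + I*√23) + (-4 - 192))*(-97) = ((-19 + I*√23) - 196)*(-97) = (-215 + I*√23)*(-97) = 20855 - 97*I*√23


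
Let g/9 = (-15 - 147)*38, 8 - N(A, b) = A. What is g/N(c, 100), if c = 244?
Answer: 13851/59 ≈ 234.76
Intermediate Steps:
N(A, b) = 8 - A
g = -55404 (g = 9*((-15 - 147)*38) = 9*(-162*38) = 9*(-6156) = -55404)
g/N(c, 100) = -55404/(8 - 1*244) = -55404/(8 - 244) = -55404/(-236) = -55404*(-1/236) = 13851/59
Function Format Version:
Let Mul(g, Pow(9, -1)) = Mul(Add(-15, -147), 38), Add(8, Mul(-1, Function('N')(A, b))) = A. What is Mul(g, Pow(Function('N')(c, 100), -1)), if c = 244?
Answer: Rational(13851, 59) ≈ 234.76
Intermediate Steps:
Function('N')(A, b) = Add(8, Mul(-1, A))
g = -55404 (g = Mul(9, Mul(Add(-15, -147), 38)) = Mul(9, Mul(-162, 38)) = Mul(9, -6156) = -55404)
Mul(g, Pow(Function('N')(c, 100), -1)) = Mul(-55404, Pow(Add(8, Mul(-1, 244)), -1)) = Mul(-55404, Pow(Add(8, -244), -1)) = Mul(-55404, Pow(-236, -1)) = Mul(-55404, Rational(-1, 236)) = Rational(13851, 59)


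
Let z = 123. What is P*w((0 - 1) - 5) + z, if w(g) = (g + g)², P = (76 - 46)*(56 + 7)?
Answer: 272283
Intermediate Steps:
P = 1890 (P = 30*63 = 1890)
w(g) = 4*g² (w(g) = (2*g)² = 4*g²)
P*w((0 - 1) - 5) + z = 1890*(4*((0 - 1) - 5)²) + 123 = 1890*(4*(-1 - 5)²) + 123 = 1890*(4*(-6)²) + 123 = 1890*(4*36) + 123 = 1890*144 + 123 = 272160 + 123 = 272283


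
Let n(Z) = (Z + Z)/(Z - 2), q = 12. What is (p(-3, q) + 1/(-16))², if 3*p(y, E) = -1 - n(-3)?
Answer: 36481/57600 ≈ 0.63335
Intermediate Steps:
n(Z) = 2*Z/(-2 + Z) (n(Z) = (2*Z)/(-2 + Z) = 2*Z/(-2 + Z))
p(y, E) = -11/15 (p(y, E) = (-1 - 2*(-3)/(-2 - 3))/3 = (-1 - 2*(-3)/(-5))/3 = (-1 - 2*(-3)*(-1)/5)/3 = (-1 - 1*6/5)/3 = (-1 - 6/5)/3 = (⅓)*(-11/5) = -11/15)
(p(-3, q) + 1/(-16))² = (-11/15 + 1/(-16))² = (-11/15 - 1/16)² = (-191/240)² = 36481/57600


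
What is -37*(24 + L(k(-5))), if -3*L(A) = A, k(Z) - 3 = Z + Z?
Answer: -2923/3 ≈ -974.33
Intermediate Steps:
k(Z) = 3 + 2*Z (k(Z) = 3 + (Z + Z) = 3 + 2*Z)
L(A) = -A/3
-37*(24 + L(k(-5))) = -37*(24 - (3 + 2*(-5))/3) = -37*(24 - (3 - 10)/3) = -37*(24 - 1/3*(-7)) = -37*(24 + 7/3) = -37*79/3 = -2923/3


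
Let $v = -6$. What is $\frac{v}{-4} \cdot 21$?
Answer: $\frac{63}{2} \approx 31.5$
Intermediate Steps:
$\frac{v}{-4} \cdot 21 = \frac{1}{-4} \left(-6\right) 21 = \left(- \frac{1}{4}\right) \left(-6\right) 21 = \frac{3}{2} \cdot 21 = \frac{63}{2}$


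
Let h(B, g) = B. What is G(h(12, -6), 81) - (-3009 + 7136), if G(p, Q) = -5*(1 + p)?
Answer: -4192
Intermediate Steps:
G(p, Q) = -5 - 5*p
G(h(12, -6), 81) - (-3009 + 7136) = (-5 - 5*12) - (-3009 + 7136) = (-5 - 60) - 1*4127 = -65 - 4127 = -4192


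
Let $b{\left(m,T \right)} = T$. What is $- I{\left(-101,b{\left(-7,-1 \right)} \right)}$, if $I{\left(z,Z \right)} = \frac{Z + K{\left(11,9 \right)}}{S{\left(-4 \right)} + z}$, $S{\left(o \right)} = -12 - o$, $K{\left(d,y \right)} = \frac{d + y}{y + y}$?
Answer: $\frac{1}{981} \approx 0.0010194$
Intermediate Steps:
$K{\left(d,y \right)} = \frac{d + y}{2 y}$
$I{\left(z,Z \right)} = \frac{\frac{10}{9} + Z}{-8 + z}$ ($I{\left(z,Z \right)} = \frac{Z + \frac{11 + 9}{2 \cdot 9}}{\left(-12 - -4\right) + z} = \frac{Z + \frac{1}{2} \cdot \frac{1}{9} \cdot 20}{\left(-12 + 4\right) + z} = \frac{Z + \frac{10}{9}}{-8 + z} = \frac{\frac{10}{9} + Z}{-8 + z}$)
$- I{\left(-101,b{\left(-7,-1 \right)} \right)} = - \frac{\frac{10}{9} - 1}{-8 - 101} = - \frac{1}{\left(-109\right) 9} = - \frac{-1}{109 \cdot 9} = \left(-1\right) \left(- \frac{1}{981}\right) = \frac{1}{981}$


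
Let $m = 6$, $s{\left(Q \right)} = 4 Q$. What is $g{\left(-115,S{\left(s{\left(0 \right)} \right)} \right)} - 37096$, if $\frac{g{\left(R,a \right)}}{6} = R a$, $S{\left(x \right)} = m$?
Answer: $-41236$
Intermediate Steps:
$S{\left(x \right)} = 6$
$g{\left(R,a \right)} = 6 R a$
$g{\left(-115,S{\left(s{\left(0 \right)} \right)} \right)} - 37096 = 6 \left(-115\right) 6 - 37096 = -4140 - 37096 = -41236$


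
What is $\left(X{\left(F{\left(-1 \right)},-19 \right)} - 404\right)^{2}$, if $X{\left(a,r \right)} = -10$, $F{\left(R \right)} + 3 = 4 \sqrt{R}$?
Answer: $171396$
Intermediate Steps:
$F{\left(R \right)} = -3 + 4 \sqrt{R}$
$\left(X{\left(F{\left(-1 \right)},-19 \right)} - 404\right)^{2} = \left(-10 - 404\right)^{2} = \left(-414\right)^{2} = 171396$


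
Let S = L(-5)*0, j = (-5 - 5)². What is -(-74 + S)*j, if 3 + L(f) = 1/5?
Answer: 7400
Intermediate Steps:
L(f) = -14/5 (L(f) = -3 + 1/5 = -3 + ⅕ = -14/5)
j = 100 (j = (-10)² = 100)
S = 0 (S = -14/5*0 = 0)
-(-74 + S)*j = -(-74 + 0)*100 = -(-74)*100 = -1*(-7400) = 7400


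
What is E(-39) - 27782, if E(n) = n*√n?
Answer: -27782 - 39*I*√39 ≈ -27782.0 - 243.55*I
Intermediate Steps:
E(n) = n^(3/2)
E(-39) - 27782 = (-39)^(3/2) - 27782 = -39*I*√39 - 27782 = -27782 - 39*I*√39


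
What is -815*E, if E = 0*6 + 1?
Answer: -815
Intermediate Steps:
E = 1 (E = 0 + 1 = 1)
-815*E = -815*1 = -815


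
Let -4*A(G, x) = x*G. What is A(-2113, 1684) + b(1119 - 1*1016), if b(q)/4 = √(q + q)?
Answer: 889573 + 4*√206 ≈ 8.8963e+5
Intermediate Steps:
A(G, x) = -G*x/4 (A(G, x) = -x*G/4 = -G*x/4)
b(q) = 4*√2*√q (b(q) = 4*√(q + q) = 4*√(2*q) = 4*(√2*√q) = 4*√2*√q)
A(-2113, 1684) + b(1119 - 1*1016) = -¼*(-2113)*1684 + 4*√2*√(1119 - 1*1016) = 889573 + 4*√2*√(1119 - 1016) = 889573 + 4*√2*√103 = 889573 + 4*√206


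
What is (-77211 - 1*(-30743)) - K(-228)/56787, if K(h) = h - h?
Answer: -46468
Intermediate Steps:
K(h) = 0
(-77211 - 1*(-30743)) - K(-228)/56787 = (-77211 - 1*(-30743)) - 0/56787 = (-77211 + 30743) - 0/56787 = -46468 - 1*0 = -46468 + 0 = -46468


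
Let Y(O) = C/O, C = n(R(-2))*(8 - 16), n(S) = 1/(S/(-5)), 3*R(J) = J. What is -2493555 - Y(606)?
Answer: -251849045/101 ≈ -2.4936e+6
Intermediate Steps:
R(J) = J/3
n(S) = -5/S (n(S) = 1/(S*(-1/5)) = 1/(-S/5) = -5/S)
C = -60 (C = (-5/((1/3)*(-2)))*(8 - 16) = -5/(-2/3)*(-8) = -5*(-3/2)*(-8) = (15/2)*(-8) = -60)
Y(O) = -60/O
-2493555 - Y(606) = -2493555 - (-60)/606 = -2493555 - 1*(-10/101) = -2493555 + 10/101 = -251849045/101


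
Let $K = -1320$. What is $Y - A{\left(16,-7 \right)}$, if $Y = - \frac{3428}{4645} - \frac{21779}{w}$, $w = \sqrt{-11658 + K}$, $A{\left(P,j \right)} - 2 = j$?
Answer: $\frac{19797}{4645} + \frac{21779 i \sqrt{1442}}{4326} \approx 4.262 + 191.18 i$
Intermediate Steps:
$A{\left(P,j \right)} = 2 + j$
$w = 3 i \sqrt{1442}$ ($w = \sqrt{-11658 - 1320} = \sqrt{-12978} = 3 i \sqrt{1442} \approx 113.92 i$)
$Y = - \frac{3428}{4645} + \frac{21779 i \sqrt{1442}}{4326}$ ($Y = - \frac{3428}{4645} - \frac{21779}{3 i \sqrt{1442}} = \left(-3428\right) \frac{1}{4645} - 21779 \left(- \frac{i \sqrt{1442}}{4326}\right) = - \frac{3428}{4645} + \frac{21779 i \sqrt{1442}}{4326} \approx -0.738 + 191.18 i$)
$Y - A{\left(16,-7 \right)} = \left(- \frac{3428}{4645} + \frac{21779 i \sqrt{1442}}{4326}\right) - \left(2 - 7\right) = \left(- \frac{3428}{4645} + \frac{21779 i \sqrt{1442}}{4326}\right) - -5 = \left(- \frac{3428}{4645} + \frac{21779 i \sqrt{1442}}{4326}\right) + 5 = \frac{19797}{4645} + \frac{21779 i \sqrt{1442}}{4326}$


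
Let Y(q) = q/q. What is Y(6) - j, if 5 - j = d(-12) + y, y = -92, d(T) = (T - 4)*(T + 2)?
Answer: 64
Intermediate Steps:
d(T) = (-4 + T)*(2 + T)
Y(q) = 1
j = -63 (j = 5 - ((-8 + (-12)² - 2*(-12)) - 92) = 5 - ((-8 + 144 + 24) - 92) = 5 - (160 - 92) = 5 - 1*68 = 5 - 68 = -63)
Y(6) - j = 1 - 1*(-63) = 1 + 63 = 64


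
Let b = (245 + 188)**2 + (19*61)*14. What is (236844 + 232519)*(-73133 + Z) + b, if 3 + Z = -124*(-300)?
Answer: -16866825053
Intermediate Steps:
Z = 37197 (Z = -3 - 124*(-300) = -3 + 37200 = 37197)
b = 203715 (b = 433**2 + 1159*14 = 187489 + 16226 = 203715)
(236844 + 232519)*(-73133 + Z) + b = (236844 + 232519)*(-73133 + 37197) + 203715 = 469363*(-35936) + 203715 = -16867028768 + 203715 = -16866825053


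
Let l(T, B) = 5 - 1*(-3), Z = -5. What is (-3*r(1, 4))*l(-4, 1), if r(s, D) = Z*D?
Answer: 480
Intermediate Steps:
l(T, B) = 8 (l(T, B) = 5 + 3 = 8)
r(s, D) = -5*D
(-3*r(1, 4))*l(-4, 1) = -(-15)*4*8 = -3*(-20)*8 = 60*8 = 480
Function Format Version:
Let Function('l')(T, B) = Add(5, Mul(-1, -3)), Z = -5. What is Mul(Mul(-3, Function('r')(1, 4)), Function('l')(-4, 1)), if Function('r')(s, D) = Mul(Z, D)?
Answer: 480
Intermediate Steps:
Function('l')(T, B) = 8 (Function('l')(T, B) = Add(5, 3) = 8)
Function('r')(s, D) = Mul(-5, D)
Mul(Mul(-3, Function('r')(1, 4)), Function('l')(-4, 1)) = Mul(Mul(-3, Mul(-5, 4)), 8) = Mul(Mul(-3, -20), 8) = Mul(60, 8) = 480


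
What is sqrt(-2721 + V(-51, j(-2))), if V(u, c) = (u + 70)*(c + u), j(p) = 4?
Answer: I*sqrt(3614) ≈ 60.117*I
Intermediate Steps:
V(u, c) = (70 + u)*(c + u)
sqrt(-2721 + V(-51, j(-2))) = sqrt(-2721 + ((-51)**2 + 70*4 + 70*(-51) + 4*(-51))) = sqrt(-2721 + (2601 + 280 - 3570 - 204)) = sqrt(-2721 - 893) = sqrt(-3614) = I*sqrt(3614)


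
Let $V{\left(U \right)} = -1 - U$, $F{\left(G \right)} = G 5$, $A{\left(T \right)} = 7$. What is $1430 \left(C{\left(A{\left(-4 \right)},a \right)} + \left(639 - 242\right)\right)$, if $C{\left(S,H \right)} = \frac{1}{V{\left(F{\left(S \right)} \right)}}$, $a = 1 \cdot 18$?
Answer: $\frac{10218065}{18} \approx 5.6767 \cdot 10^{5}$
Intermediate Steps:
$F{\left(G \right)} = 5 G$
$a = 18$
$C{\left(S,H \right)} = \frac{1}{-1 - 5 S}$
$1430 \left(C{\left(A{\left(-4 \right)},a \right)} + \left(639 - 242\right)\right) = 1430 \left(- \frac{1}{1 + 5 \cdot 7} + \left(639 - 242\right)\right) = 1430 \left(- \frac{1}{1 + 35} + 397\right) = 1430 \left(- \frac{1}{36} + 397\right) = 1430 \cdot \frac{14291}{36} = \frac{10218065}{18}$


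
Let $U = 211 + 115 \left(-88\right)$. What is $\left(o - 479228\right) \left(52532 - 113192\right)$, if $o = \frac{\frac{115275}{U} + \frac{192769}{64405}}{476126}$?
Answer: $\frac{32715392675143275902012}{1125401647601} \approx 2.907 \cdot 10^{10}$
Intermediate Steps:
$U = -9909$ ($U = 211 - 10120 = -9909$)
$o = - \frac{919023059}{50643074142045}$ ($o = \frac{\frac{115275}{-9909} + \frac{192769}{64405}}{476126} = \left(115275 \left(- \frac{1}{9909}\right) + 192769 \cdot \frac{1}{64405}\right) \frac{1}{476126} = \left(- \frac{38425}{3303} + \frac{192769}{64405}\right) \frac{1}{476126} = \left(- \frac{1838046118}{212729715}\right) \frac{1}{476126} = - \frac{919023059}{50643074142045} \approx -1.8147 \cdot 10^{-5}$)
$\left(o - 479228\right) \left(52532 - 113192\right) = \left(- \frac{919023059}{50643074142045} - 479228\right) \left(52532 - 113192\right) = \left(- \frac{24269579135862964319}{50643074142045}\right) \left(-60660\right) = \frac{32715392675143275902012}{1125401647601}$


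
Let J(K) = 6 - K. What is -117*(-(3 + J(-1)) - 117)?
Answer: 14859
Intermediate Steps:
-117*(-(3 + J(-1)) - 117) = -117*(-(3 + (6 - 1*(-1))) - 117) = -117*(-(3 + (6 + 1)) - 117) = -117*(-(3 + 7) - 117) = -117*(-1*10 - 117) = -117*(-10 - 117) = -117*(-127) = 14859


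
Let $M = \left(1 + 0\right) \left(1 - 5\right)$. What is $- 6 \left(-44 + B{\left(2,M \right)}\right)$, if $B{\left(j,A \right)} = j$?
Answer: $252$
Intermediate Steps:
$M = -4$ ($M = 1 \left(-4\right) = -4$)
$- 6 \left(-44 + B{\left(2,M \right)}\right) = - 6 \left(-44 + 2\right) = \left(-6\right) \left(-42\right) = 252$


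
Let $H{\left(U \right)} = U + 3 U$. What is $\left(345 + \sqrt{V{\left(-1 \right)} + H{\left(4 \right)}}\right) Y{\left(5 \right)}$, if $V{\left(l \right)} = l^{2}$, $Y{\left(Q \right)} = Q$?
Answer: $1725 + 5 \sqrt{17} \approx 1745.6$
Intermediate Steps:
$H{\left(U \right)} = 4 U$
$\left(345 + \sqrt{V{\left(-1 \right)} + H{\left(4 \right)}}\right) Y{\left(5 \right)} = \left(345 + \sqrt{\left(-1\right)^{2} + 4 \cdot 4}\right) 5 = \left(345 + \sqrt{1 + 16}\right) 5 = \left(345 + \sqrt{17}\right) 5 = 1725 + 5 \sqrt{17}$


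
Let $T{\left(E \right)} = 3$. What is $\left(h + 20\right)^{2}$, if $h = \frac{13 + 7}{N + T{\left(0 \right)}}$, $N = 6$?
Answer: $\frac{40000}{81} \approx 493.83$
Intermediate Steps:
$h = \frac{20}{9}$ ($h = \frac{13 + 7}{6 + 3} = \frac{20}{9} \approx 2.2222$)
$\left(h + 20\right)^{2} = \left(\frac{20}{9} + 20\right)^{2} = \left(\frac{200}{9}\right)^{2} = \frac{40000}{81}$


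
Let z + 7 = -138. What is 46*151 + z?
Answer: 6801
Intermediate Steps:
z = -145 (z = -7 - 138 = -145)
46*151 + z = 46*151 - 145 = 6946 - 145 = 6801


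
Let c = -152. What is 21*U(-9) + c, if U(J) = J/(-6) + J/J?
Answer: -199/2 ≈ -99.500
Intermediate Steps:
U(J) = 1 - J/6 (U(J) = J*(-⅙) + 1 = -J/6 + 1 = 1 - J/6)
21*U(-9) + c = 21*(1 - ⅙*(-9)) - 152 = 21*(1 + 3/2) - 152 = 21*(5/2) - 152 = 105/2 - 152 = -199/2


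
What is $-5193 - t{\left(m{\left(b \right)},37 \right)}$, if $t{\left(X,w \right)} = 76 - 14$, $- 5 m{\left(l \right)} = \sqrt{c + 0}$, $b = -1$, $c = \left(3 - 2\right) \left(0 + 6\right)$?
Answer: $-5255$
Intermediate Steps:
$c = 6$ ($c = 1 \cdot 6 = 6$)
$m{\left(l \right)} = - \frac{\sqrt{6}}{5}$ ($m{\left(l \right)} = - \frac{\sqrt{6 + 0}}{5} = - \frac{\sqrt{6}}{5}$)
$t{\left(X,w \right)} = 62$
$-5193 - t{\left(m{\left(b \right)},37 \right)} = -5193 - 62 = -5255$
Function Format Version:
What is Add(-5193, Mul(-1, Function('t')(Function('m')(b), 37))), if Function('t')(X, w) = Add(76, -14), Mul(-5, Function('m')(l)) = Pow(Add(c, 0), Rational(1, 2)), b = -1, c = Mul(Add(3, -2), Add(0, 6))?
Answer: -5255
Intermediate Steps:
c = 6 (c = Mul(1, 6) = 6)
Function('m')(l) = Mul(Rational(-1, 5), Pow(6, Rational(1, 2))) (Function('m')(l) = Mul(Rational(-1, 5), Pow(Add(6, 0), Rational(1, 2))) = Mul(Rational(-1, 5), Pow(6, Rational(1, 2))))
Function('t')(X, w) = 62
Add(-5193, Mul(-1, Function('t')(Function('m')(b), 37))) = Add(-5193, Mul(-1, 62)) = Add(-5193, -62) = -5255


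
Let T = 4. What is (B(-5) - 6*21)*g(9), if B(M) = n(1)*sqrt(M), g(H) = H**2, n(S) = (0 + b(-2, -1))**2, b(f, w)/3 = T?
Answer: -10206 + 11664*I*sqrt(5) ≈ -10206.0 + 26082.0*I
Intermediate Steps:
b(f, w) = 12 (b(f, w) = 3*4 = 12)
n(S) = 144 (n(S) = (0 + 12)**2 = 12**2 = 144)
B(M) = 144*sqrt(M)
(B(-5) - 6*21)*g(9) = (144*sqrt(-5) - 6*21)*9**2 = (144*(I*sqrt(5)) - 126)*81 = (144*I*sqrt(5) - 126)*81 = (-126 + 144*I*sqrt(5))*81 = -10206 + 11664*I*sqrt(5)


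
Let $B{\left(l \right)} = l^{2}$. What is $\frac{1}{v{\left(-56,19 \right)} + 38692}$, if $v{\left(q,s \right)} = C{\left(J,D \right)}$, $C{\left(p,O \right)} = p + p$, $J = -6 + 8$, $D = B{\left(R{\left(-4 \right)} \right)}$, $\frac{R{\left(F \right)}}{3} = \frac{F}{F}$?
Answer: $\frac{1}{38696} \approx 2.5842 \cdot 10^{-5}$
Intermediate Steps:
$R{\left(F \right)} = 3$ ($R{\left(F \right)} = 3 \frac{F}{F} = 3 \cdot 1 = 3$)
$D = 9$ ($D = 3^{2} = 9$)
$J = 2$
$C{\left(p,O \right)} = 2 p$
$v{\left(q,s \right)} = 4$ ($v{\left(q,s \right)} = 2 \cdot 2 = 4$)
$\frac{1}{v{\left(-56,19 \right)} + 38692} = \frac{1}{4 + 38692} = \frac{1}{38696}$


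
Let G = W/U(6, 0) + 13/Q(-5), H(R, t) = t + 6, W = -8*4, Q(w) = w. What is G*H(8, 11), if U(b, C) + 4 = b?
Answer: -1581/5 ≈ -316.20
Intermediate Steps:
U(b, C) = -4 + b
W = -32
H(R, t) = 6 + t
G = -93/5 (G = -32/(-4 + 6) + 13/(-5) = -32/2 + 13*(-⅕) = -32*½ - 13/5 = -16 - 13/5 = -93/5 ≈ -18.600)
G*H(8, 11) = -93*(6 + 11)/5 = -93/5*17 = -1581/5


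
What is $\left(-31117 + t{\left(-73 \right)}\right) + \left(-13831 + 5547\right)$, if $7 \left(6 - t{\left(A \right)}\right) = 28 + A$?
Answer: $- \frac{275720}{7} \approx -39389.0$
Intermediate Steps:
$t{\left(A \right)} = 2 - \frac{A}{7}$ ($t{\left(A \right)} = 6 - \frac{28 + A}{7} = 6 - \left(4 + \frac{A}{7}\right) = 2 - \frac{A}{7}$)
$\left(-31117 + t{\left(-73 \right)}\right) + \left(-13831 + 5547\right) = \left(-31117 + \left(2 - - \frac{73}{7}\right)\right) + \left(-13831 + 5547\right) = \left(-31117 + \left(2 + \frac{73}{7}\right)\right) - 8284 = \left(-31117 + \frac{87}{7}\right) - 8284 = - \frac{217732}{7} - 8284 = - \frac{275720}{7}$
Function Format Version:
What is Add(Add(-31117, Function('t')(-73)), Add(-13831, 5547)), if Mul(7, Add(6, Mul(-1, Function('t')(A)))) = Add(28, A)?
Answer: Rational(-275720, 7) ≈ -39389.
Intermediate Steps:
Function('t')(A) = Add(2, Mul(Rational(-1, 7), A)) (Function('t')(A) = Add(6, Mul(Rational(-1, 7), Add(28, A))) = Add(6, Add(-4, Mul(Rational(-1, 7), A))) = Add(2, Mul(Rational(-1, 7), A)))
Add(Add(-31117, Function('t')(-73)), Add(-13831, 5547)) = Add(Add(-31117, Add(2, Mul(Rational(-1, 7), -73))), Add(-13831, 5547)) = Add(Add(-31117, Add(2, Rational(73, 7))), -8284) = Add(Add(-31117, Rational(87, 7)), -8284) = Add(Rational(-217732, 7), -8284) = Rational(-275720, 7)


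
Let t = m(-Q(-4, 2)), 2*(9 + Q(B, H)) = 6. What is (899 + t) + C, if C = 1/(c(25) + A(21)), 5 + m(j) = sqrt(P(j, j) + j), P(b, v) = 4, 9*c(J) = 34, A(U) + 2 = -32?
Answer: 243159/272 + sqrt(10) ≈ 897.13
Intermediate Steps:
Q(B, H) = -6 (Q(B, H) = -9 + (1/2)*6 = -9 + 3 = -6)
A(U) = -34 (A(U) = -2 - 32 = -34)
c(J) = 34/9 (c(J) = (1/9)*34 = 34/9)
m(j) = -5 + sqrt(4 + j)
C = -9/272 (C = 1/(34/9 - 34) = 1/(-272/9) = -9/272 ≈ -0.033088)
t = -5 + sqrt(10) (t = -5 + sqrt(4 - 1*(-6)) = -5 + sqrt(4 + 6) = -5 + sqrt(10) ≈ -1.8377)
(899 + t) + C = (899 + (-5 + sqrt(10))) - 9/272 = (894 + sqrt(10)) - 9/272 = 243159/272 + sqrt(10)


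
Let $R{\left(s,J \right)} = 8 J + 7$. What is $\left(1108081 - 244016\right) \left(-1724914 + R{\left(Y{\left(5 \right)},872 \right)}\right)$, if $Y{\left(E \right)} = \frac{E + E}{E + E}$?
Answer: $-1484404049515$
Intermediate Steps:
$Y{\left(E \right)} = 1$ ($Y{\left(E \right)} = \frac{2 E}{2 E} = 2 E \frac{1}{2 E} = 1$)
$R{\left(s,J \right)} = 7 + 8 J$
$\left(1108081 - 244016\right) \left(-1724914 + R{\left(Y{\left(5 \right)},872 \right)}\right) = \left(1108081 - 244016\right) \left(-1724914 + \left(7 + 8 \cdot 872\right)\right) = 864065 \left(-1724914 + \left(7 + 6976\right)\right) = 864065 \left(-1724914 + 6983\right) = 864065 \left(-1717931\right) = -1484404049515$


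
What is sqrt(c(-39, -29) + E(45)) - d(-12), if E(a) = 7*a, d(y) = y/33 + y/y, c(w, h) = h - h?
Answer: -7/11 + 3*sqrt(35) ≈ 17.112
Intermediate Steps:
c(w, h) = 0
d(y) = 1 + y/33 (d(y) = y*(1/33) + 1 = y/33 + 1 = 1 + y/33)
sqrt(c(-39, -29) + E(45)) - d(-12) = sqrt(0 + 7*45) - (1 + (1/33)*(-12)) = sqrt(0 + 315) - (1 - 4/11) = sqrt(315) - 1*7/11 = 3*sqrt(35) - 7/11 = -7/11 + 3*sqrt(35)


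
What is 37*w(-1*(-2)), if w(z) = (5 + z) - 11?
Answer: -148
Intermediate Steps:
w(z) = -6 + z
37*w(-1*(-2)) = 37*(-6 - 1*(-2)) = 37*(-6 + 2) = 37*(-4) = -148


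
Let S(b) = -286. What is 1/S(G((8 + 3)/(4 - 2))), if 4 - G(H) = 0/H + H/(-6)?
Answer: -1/286 ≈ -0.0034965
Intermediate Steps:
G(H) = 4 + H/6 (G(H) = 4 - (0/H + H/(-6)) = 4 - (0 + H*(-1/6)) = 4 - (0 - H/6) = 4 - (-1)*H/6 = 4 + H/6)
1/S(G((8 + 3)/(4 - 2))) = 1/(-286) = -1/286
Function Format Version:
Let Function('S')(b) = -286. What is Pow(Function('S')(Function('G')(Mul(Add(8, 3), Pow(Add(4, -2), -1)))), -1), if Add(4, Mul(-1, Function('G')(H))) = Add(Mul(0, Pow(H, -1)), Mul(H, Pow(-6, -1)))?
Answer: Rational(-1, 286) ≈ -0.0034965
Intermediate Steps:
Function('G')(H) = Add(4, Mul(Rational(1, 6), H)) (Function('G')(H) = Add(4, Mul(-1, Add(Mul(0, Pow(H, -1)), Mul(H, Pow(-6, -1))))) = Add(4, Mul(-1, Add(0, Mul(H, Rational(-1, 6))))) = Add(4, Mul(-1, Add(0, Mul(Rational(-1, 6), H)))) = Add(4, Mul(-1, Mul(Rational(-1, 6), H))) = Add(4, Mul(Rational(1, 6), H)))
Pow(Function('S')(Function('G')(Mul(Add(8, 3), Pow(Add(4, -2), -1)))), -1) = Pow(-286, -1) = Rational(-1, 286)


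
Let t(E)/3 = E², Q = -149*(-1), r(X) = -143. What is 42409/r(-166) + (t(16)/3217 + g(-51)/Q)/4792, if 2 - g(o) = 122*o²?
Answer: -12194736969146/41058226781 ≈ -297.01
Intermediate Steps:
g(o) = 2 - 122*o²
Q = 149
t(E) = 3*E²
42409/r(-166) + (t(16)/3217 + g(-51)/Q)/4792 = 42409/(-143) + ((3*16²)/3217 + (2 - 122*(-51)²)/149)/4792 = 42409*(-1/143) + ((3*256)*(1/3217) + (2 - 122*2601)*(1/149))*(1/4792) = -42409/143 + (768*(1/3217) + (2 - 317322)*(1/149))*(1/4792) = -42409/143 + (768/3217 - 317320*1/149)*(1/4792) = -42409/143 + (768/3217 - 317320/149)*(1/4792) = -42409/143 - 1020704008/479333*1/4792 = -42409/143 - 127588001/287120467 = -12194736969146/41058226781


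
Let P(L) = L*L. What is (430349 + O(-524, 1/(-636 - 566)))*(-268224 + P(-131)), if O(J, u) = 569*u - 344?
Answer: -129765788213783/1202 ≈ -1.0796e+11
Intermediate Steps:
O(J, u) = -344 + 569*u
P(L) = L²
(430349 + O(-524, 1/(-636 - 566)))*(-268224 + P(-131)) = (430349 + (-344 + 569/(-636 - 566)))*(-268224 + (-131)²) = (430349 + (-344 + 569/(-1202)))*(-268224 + 17161) = (430349 + (-344 + 569*(-1/1202)))*(-251063) = (430349 + (-344 - 569/1202))*(-251063) = (430349 - 414057/1202)*(-251063) = (516865441/1202)*(-251063) = -129765788213783/1202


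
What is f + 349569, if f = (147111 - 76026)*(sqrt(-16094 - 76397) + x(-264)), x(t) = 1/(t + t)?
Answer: 61500449/176 + 71085*I*sqrt(92491) ≈ 3.4943e+5 + 2.1619e+7*I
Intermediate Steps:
x(t) = 1/(2*t)
f = -23695/176 + 71085*I*sqrt(92491) (f = (147111 - 76026)*(sqrt(-16094 - 76397) + (1/2)/(-264)) = 71085*(sqrt(-92491) + (1/2)*(-1/264)) = 71085*(I*sqrt(92491) - 1/528) = 71085*(-1/528 + I*sqrt(92491)) = -23695/176 + 71085*I*sqrt(92491) ≈ -134.63 + 2.1619e+7*I)
f + 349569 = (-23695/176 + 71085*I*sqrt(92491)) + 349569 = 61500449/176 + 71085*I*sqrt(92491)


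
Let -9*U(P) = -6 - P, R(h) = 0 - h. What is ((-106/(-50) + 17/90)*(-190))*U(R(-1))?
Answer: -138187/405 ≈ -341.20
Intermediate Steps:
R(h) = -h
U(P) = ⅔ + P/9 (U(P) = -(-6 - P)/9 = ⅔ + P/9)
((-106/(-50) + 17/90)*(-190))*U(R(-1)) = ((-106/(-50) + 17/90)*(-190))*(⅔ + (-1*(-1))/9) = ((-106*(-1/50) + 17*(1/90))*(-190))*(⅔ + (⅑)*1) = ((53/25 + 17/90)*(-190))*(⅔ + ⅑) = ((1039/450)*(-190))*(7/9) = -19741/45*7/9 = -138187/405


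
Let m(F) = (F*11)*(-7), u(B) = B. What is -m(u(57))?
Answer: 4389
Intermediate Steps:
m(F) = -77*F (m(F) = (11*F)*(-7) = -77*F)
-m(u(57)) = -(-77)*57 = -1*(-4389) = 4389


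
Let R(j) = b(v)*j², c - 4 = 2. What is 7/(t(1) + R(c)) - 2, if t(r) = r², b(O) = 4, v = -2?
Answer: -283/145 ≈ -1.9517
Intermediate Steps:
c = 6 (c = 4 + 2 = 6)
R(j) = 4*j²
7/(t(1) + R(c)) - 2 = 7/(1² + 4*6²) - 2 = 7/(1 + 4*36) - 2 = 7/(1 + 144) - 2 = 7/145 - 2 = -283/145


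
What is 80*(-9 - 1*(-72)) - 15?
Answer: 5025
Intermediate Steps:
80*(-9 - 1*(-72)) - 15 = 80*(-9 + 72) - 15 = 80*63 - 15 = 5040 - 15 = 5025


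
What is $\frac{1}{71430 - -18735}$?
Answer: $\frac{1}{90165} \approx 1.1091 \cdot 10^{-5}$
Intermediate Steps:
$\frac{1}{71430 - -18735} = \frac{1}{71430 + \left(-17570 + 36305\right)} = \frac{1}{71430 + 18735} = \frac{1}{90165}$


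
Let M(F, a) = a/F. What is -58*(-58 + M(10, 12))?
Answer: 16472/5 ≈ 3294.4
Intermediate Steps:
-58*(-58 + M(10, 12)) = -58*(-58 + 12/10) = -58*(-58 + 12*(⅒)) = -58*(-58 + 6/5) = -58*(-284/5) = 16472/5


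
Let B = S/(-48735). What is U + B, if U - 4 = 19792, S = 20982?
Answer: 321579026/16245 ≈ 19796.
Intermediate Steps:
U = 19796 (U = 4 + 19792 = 19796)
B = -6994/16245 (B = 20982/(-48735) = 20982*(-1/48735) = -6994/16245 ≈ -0.43053)
U + B = 19796 - 6994/16245 = 321579026/16245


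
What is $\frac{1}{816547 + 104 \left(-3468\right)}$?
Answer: $\frac{1}{455875} \approx 2.1936 \cdot 10^{-6}$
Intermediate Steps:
$\frac{1}{816547 + 104 \left(-3468\right)} = \frac{1}{816547 - 360672} = \frac{1}{455875}$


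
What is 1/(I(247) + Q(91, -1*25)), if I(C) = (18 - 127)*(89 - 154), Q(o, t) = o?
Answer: 1/7176 ≈ 0.00013935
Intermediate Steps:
I(C) = 7085 (I(C) = -109*(-65) = 7085)
1/(I(247) + Q(91, -1*25)) = 1/(7085 + 91) = 1/7176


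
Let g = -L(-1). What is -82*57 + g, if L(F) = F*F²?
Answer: -4673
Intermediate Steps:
L(F) = F³
g = 1 (g = -1*(-1)³ = -1*(-1) = 1)
-82*57 + g = -82*57 + 1 = -4674 + 1 = -4673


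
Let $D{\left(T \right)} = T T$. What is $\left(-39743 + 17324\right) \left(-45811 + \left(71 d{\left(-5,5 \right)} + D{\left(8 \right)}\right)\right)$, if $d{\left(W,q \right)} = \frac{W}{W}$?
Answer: $1024010244$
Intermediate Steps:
$D{\left(T \right)} = T^{2}$
$d{\left(W,q \right)} = 1$
$\left(-39743 + 17324\right) \left(-45811 + \left(71 d{\left(-5,5 \right)} + D{\left(8 \right)}\right)\right) = \left(-39743 + 17324\right) \left(-45811 + \left(71 \cdot 1 + 8^{2}\right)\right) = - 22419 \left(-45811 + \left(71 + 64\right)\right) = - 22419 \left(-45811 + 135\right) = \left(-22419\right) \left(-45676\right) = 1024010244$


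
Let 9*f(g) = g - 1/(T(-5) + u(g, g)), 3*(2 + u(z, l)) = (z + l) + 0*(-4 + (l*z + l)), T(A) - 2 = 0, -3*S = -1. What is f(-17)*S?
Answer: -575/918 ≈ -0.62636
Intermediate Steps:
S = ⅓ (S = -⅓*(-1) = ⅓ ≈ 0.33333)
T(A) = 2 (T(A) = 2 + 0 = 2)
u(z, l) = -2 + l/3 + z/3 (u(z, l) = -2 + ((z + l) + 0*(-4 + (l*z + l)))/3 = -2 + ((l + z) + 0*(-4 + (l + l*z)))/3 = -2 + ((l + z) + 0*(-4 + l + l*z))/3 = -2 + ((l + z) + 0)/3 = -2 + (l + z)/3 = -2 + (l/3 + z/3) = -2 + l/3 + z/3)
f(g) = -1/(6*g) + g/9 (f(g) = (g - 1/(2 + (-2 + g/3 + g/3)))/9 = (g - 1/(2 + (-2 + 2*g/3)))/9 = (g - 1/(2*g/3))/9 = (g - 3/(2*g))/9 = -1/(6*g) + g/9)
f(-17)*S = (-⅙/(-17) + (⅑)*(-17))*(⅓) = (-⅙*(-1/17) - 17/9)*(⅓) = (1/102 - 17/9)*(⅓) = -575/306*⅓ = -575/918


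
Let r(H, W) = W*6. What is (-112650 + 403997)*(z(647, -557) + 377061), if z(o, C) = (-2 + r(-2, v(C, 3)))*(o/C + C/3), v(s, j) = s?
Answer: 487724285885977/1671 ≈ 2.9188e+11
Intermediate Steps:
r(H, W) = 6*W
z(o, C) = (-2 + 6*C)*(C/3 + o/C) (z(o, C) = (-2 + 6*C)*(o/C + C/3) = (-2 + 6*C)*(C/3 + o/C))
(-112650 + 403997)*(z(647, -557) + 377061) = (-112650 + 403997)*((2*(-557)² + 6*647 - ⅔*(-557) - 2*647/(-557)) + 377061) = 291347*((2*310249 + 3882 + 1114/3 - 2*647*(-1/557)) + 377061) = 291347*((620498 + 3882 + 1114/3 + 1294/557) + 377061) = 291347*(1043963360/1671 + 377061) = 291347*(1674032291/1671) = 487724285885977/1671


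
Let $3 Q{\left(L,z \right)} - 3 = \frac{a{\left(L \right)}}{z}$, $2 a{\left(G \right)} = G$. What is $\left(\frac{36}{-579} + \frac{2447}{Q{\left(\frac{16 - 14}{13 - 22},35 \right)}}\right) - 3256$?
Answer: $- \frac{146932385}{182192} \approx -806.47$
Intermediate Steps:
$a{\left(G \right)} = \frac{G}{2}$
$Q{\left(L,z \right)} = 1 + \frac{L}{6 z}$ ($Q{\left(L,z \right)} = 1 + \frac{\frac{L}{2} \frac{1}{z}}{3} = 1 + \frac{\frac{1}{2} L \frac{1}{z}}{3} = 1 + \frac{L}{6 z}$)
$\left(\frac{36}{-579} + \frac{2447}{Q{\left(\frac{16 - 14}{13 - 22},35 \right)}}\right) - 3256 = \left(\frac{36}{-579} + \frac{2447}{\frac{1}{35} \left(35 + \frac{\left(16 - 14\right) \frac{1}{13 - 22}}{6}\right)}\right) - 3256 = \left(36 \left(- \frac{1}{579}\right) + \frac{2447}{\frac{1}{35} \left(35 + \frac{2 \frac{1}{-9}}{6}\right)}\right) - 3256 = \left(- \frac{12}{193} + \frac{2447}{\frac{1}{35} \left(35 + \frac{2 \left(- \frac{1}{9}\right)}{6}\right)}\right) - 3256 = \left(- \frac{12}{193} + \frac{2447}{\frac{1}{35} \left(35 + \frac{1}{6} \left(- \frac{2}{9}\right)\right)}\right) - 3256 = \left(- \frac{12}{193} + \frac{2447}{\frac{1}{35} \left(35 - \frac{1}{27}\right)}\right) - 3256 = \left(- \frac{12}{193} + \frac{2447}{\frac{1}{35} \cdot \frac{944}{27}}\right) - 3256 = \left(- \frac{12}{193} + \frac{2447}{\frac{944}{945}}\right) - 3256 = \left(- \frac{12}{193} + 2447 \cdot \frac{945}{944}\right) - 3256 = \left(- \frac{12}{193} + \frac{2312415}{944}\right) - 3256 = \frac{446284767}{182192} - 3256 = - \frac{146932385}{182192}$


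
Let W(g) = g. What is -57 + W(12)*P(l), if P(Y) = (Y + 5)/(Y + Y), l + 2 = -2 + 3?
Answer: -81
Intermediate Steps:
l = -1 (l = -2 + (-2 + 3) = -2 + 1 = -1)
P(Y) = (5 + Y)/(2*Y) (P(Y) = (5 + Y)/((2*Y)) = (5 + Y)*(1/(2*Y)) = (5 + Y)/(2*Y))
-57 + W(12)*P(l) = -57 + 12*((½)*(5 - 1)/(-1)) = -57 + 12*((½)*(-1)*4) = -57 + 12*(-2) = -57 - 24 = -81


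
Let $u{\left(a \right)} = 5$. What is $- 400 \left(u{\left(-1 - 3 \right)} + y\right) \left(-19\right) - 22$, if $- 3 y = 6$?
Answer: $22778$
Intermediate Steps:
$y = -2$ ($y = \left(- \frac{1}{3}\right) 6 = -2$)
$- 400 \left(u{\left(-1 - 3 \right)} + y\right) \left(-19\right) - 22 = - 400 \left(5 - 2\right) \left(-19\right) - 22 = - 400 \cdot 3 \left(-19\right) - 22 = \left(-400\right) \left(-57\right) - 22 = 22800 - 22 = 22778$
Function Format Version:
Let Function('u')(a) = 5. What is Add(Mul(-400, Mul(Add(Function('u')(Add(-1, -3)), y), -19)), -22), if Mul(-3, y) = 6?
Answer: 22778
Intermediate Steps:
y = -2 (y = Mul(Rational(-1, 3), 6) = -2)
Add(Mul(-400, Mul(Add(Function('u')(Add(-1, -3)), y), -19)), -22) = Add(Mul(-400, Mul(Add(5, -2), -19)), -22) = Add(Mul(-400, Mul(3, -19)), -22) = Add(Mul(-400, -57), -22) = Add(22800, -22) = 22778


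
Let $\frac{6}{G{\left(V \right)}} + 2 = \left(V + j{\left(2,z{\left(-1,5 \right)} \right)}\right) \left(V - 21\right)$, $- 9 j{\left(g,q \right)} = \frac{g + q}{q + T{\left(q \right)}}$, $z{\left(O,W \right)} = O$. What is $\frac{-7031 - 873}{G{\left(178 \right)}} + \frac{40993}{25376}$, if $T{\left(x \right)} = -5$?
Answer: $- \frac{75672416479375}{2055456} \approx -3.6815 \cdot 10^{7}$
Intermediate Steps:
$j{\left(g,q \right)} = - \frac{g + q}{9 \left(-5 + q\right)}$ ($j{\left(g,q \right)} = - \frac{\left(g + q\right) \frac{1}{q - 5}}{9} = - \frac{\left(g + q\right) \frac{1}{-5 + q}}{9} = - \frac{\frac{1}{-5 + q} \left(g + q\right)}{9} = - \frac{g + q}{9 \left(-5 + q\right)}$)
$G{\left(V \right)} = \frac{6}{-2 + \left(-21 + V\right) \left(\frac{1}{54} + V\right)}$ ($G{\left(V \right)} = \frac{6}{-2 + \left(V + \frac{\left(-1\right) 2 - -1}{9 \left(-5 - 1\right)}\right) \left(V - 21\right)} = \frac{6}{-2 + \left(V + \frac{-2 + 1}{9 \left(-6\right)}\right) \left(-21 + V\right)} = \frac{6}{-2 + \left(V + \frac{1}{9} \left(- \frac{1}{6}\right) \left(-1\right)\right) \left(-21 + V\right)} = \frac{6}{-2 + \left(V + \frac{1}{54}\right) \left(-21 + V\right)} = \frac{6}{-2 + \left(\frac{1}{54} + V\right) \left(-21 + V\right)} = \frac{6}{-2 + \left(-21 + V\right) \left(\frac{1}{54} + V\right)}$)
$\frac{-7031 - 873}{G{\left(178 \right)}} + \frac{40993}{25376} = \frac{-7031 - 873}{324 \frac{1}{-129 - 201674 + 54 \cdot 178^{2}}} + \frac{40993}{25376} = \frac{-7031 - 873}{324 \frac{1}{-129 - 201674 + 54 \cdot 31684}} + 40993 \cdot \frac{1}{25376} = - \frac{7904}{324 \frac{1}{-129 - 201674 + 1710936}} + \frac{40993}{25376} = - \frac{7904}{324 \cdot \frac{1}{1509133}} + \frac{40993}{25376} = - \frac{7904}{\frac{324}{1509133}} + \frac{40993}{25376} = \left(-7904\right) \frac{1509133}{324} + \frac{40993}{25376} = - \frac{2982046808}{81} + \frac{40993}{25376} = - \frac{75672416479375}{2055456}$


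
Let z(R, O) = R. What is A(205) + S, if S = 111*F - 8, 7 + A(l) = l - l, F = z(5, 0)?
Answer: 540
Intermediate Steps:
F = 5
A(l) = -7 (A(l) = -7 + (l - l) = -7 + 0 = -7)
S = 547 (S = 111*5 - 8 = 555 - 8 = 547)
A(205) + S = -7 + 547 = 540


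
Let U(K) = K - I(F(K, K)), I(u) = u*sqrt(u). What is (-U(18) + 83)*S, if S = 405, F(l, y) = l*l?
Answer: 2388285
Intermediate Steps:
F(l, y) = l**2
I(u) = u**(3/2)
U(K) = K - (K**2)**(3/2)
(-U(18) + 83)*S = (-(18 - (18**2)**(3/2)) + 83)*405 = (-(18 - 324**(3/2)) + 83)*405 = (-(18 - 1*5832) + 83)*405 = (-(18 - 5832) + 83)*405 = (-1*(-5814) + 83)*405 = (5814 + 83)*405 = 5897*405 = 2388285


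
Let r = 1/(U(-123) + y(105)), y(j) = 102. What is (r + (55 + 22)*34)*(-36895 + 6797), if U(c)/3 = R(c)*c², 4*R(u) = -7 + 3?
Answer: -3568302370642/45285 ≈ -7.8797e+7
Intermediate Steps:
R(u) = -1 (R(u) = (-7 + 3)/4 = (¼)*(-4) = -1)
U(c) = -3*c² (U(c) = 3*(-c²) = -3*c²)
r = -1/45285 (r = 1/(-3*(-123)² + 102) = 1/(-3*15129 + 102) = 1/(-45387 + 102) = 1/(-45285) = -1/45285 ≈ -2.2082e-5)
(r + (55 + 22)*34)*(-36895 + 6797) = (-1/45285 + (55 + 22)*34)*(-36895 + 6797) = (-1/45285 + 77*34)*(-30098) = (-1/45285 + 2618)*(-30098) = (118556129/45285)*(-30098) = -3568302370642/45285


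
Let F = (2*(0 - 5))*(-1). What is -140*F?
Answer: -1400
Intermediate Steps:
F = 10 (F = (2*(-5))*(-1) = -10*(-1) = 10)
-140*F = -140*10 = -1400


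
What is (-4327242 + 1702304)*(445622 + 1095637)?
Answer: -4045709316942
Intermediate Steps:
(-4327242 + 1702304)*(445622 + 1095637) = -2624938*1541259 = -4045709316942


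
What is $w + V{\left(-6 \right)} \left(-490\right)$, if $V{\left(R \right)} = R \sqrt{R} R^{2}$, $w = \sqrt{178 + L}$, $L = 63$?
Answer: $\sqrt{241} + 105840 i \sqrt{6} \approx 15.524 + 2.5925 \cdot 10^{5} i$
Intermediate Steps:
$w = \sqrt{241}$ ($w = \sqrt{178 + 63} = \sqrt{241} \approx 15.524$)
$V{\left(R \right)} = R^{\frac{7}{2}}$ ($V{\left(R \right)} = R^{\frac{3}{2}} R^{2} = R^{\frac{7}{2}}$)
$w + V{\left(-6 \right)} \left(-490\right) = \sqrt{241} + \left(-6\right)^{\frac{7}{2}} \left(-490\right) = \sqrt{241} + - 216 i \sqrt{6} \left(-490\right) = \sqrt{241} + 105840 i \sqrt{6}$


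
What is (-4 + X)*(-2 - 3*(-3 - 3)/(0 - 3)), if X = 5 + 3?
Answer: -32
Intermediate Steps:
X = 8
(-4 + X)*(-2 - 3*(-3 - 3)/(0 - 3)) = (-4 + 8)*(-2 - 3*(-3 - 3)/(0 - 3)) = 4*(-2 - (-18)/(-3)) = 4*(-2 - (-18)*(-1)/3) = 4*(-2 - 3*2) = 4*(-2 - 6) = 4*(-8) = -32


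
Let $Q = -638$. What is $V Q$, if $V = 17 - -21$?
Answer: $-24244$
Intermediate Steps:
$V = 38$ ($V = 17 + 21 = 38$)
$V Q = 38 \left(-638\right) = -24244$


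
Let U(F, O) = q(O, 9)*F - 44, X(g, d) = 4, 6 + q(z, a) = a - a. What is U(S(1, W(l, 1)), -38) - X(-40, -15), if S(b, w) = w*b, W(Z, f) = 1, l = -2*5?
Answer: -54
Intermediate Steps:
l = -10
q(z, a) = -6 (q(z, a) = -6 + (a - a) = -6 + 0 = -6)
S(b, w) = b*w
U(F, O) = -44 - 6*F (U(F, O) = -6*F - 44 = -44 - 6*F)
U(S(1, W(l, 1)), -38) - X(-40, -15) = (-44 - 6) - 1*4 = (-44 - 6*1) - 4 = (-44 - 6) - 4 = -50 - 4 = -54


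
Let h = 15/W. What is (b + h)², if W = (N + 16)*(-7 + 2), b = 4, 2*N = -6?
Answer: 2401/169 ≈ 14.207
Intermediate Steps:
N = -3 (N = (½)*(-6) = -3)
W = -65 (W = (-3 + 16)*(-7 + 2) = 13*(-5) = -65)
h = -3/13 (h = 15/(-65) = 15*(-1/65) = -3/13 ≈ -0.23077)
(b + h)² = (4 - 3/13)² = (49/13)² = 2401/169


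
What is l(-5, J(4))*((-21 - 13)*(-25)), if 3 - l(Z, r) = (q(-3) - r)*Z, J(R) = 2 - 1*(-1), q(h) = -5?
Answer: -31450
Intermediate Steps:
J(R) = 3 (J(R) = 2 + 1 = 3)
l(Z, r) = 3 - Z*(-5 - r) (l(Z, r) = 3 - (-5 - r)*Z = 3 - Z*(-5 - r))
l(-5, J(4))*((-21 - 13)*(-25)) = (3 + 5*(-5) - 5*3)*((-21 - 13)*(-25)) = (3 - 25 - 15)*(-34*(-25)) = -37*850 = -31450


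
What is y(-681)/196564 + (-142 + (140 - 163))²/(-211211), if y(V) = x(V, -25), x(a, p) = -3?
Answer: -486553503/3774225364 ≈ -0.12891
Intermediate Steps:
y(V) = -3
y(-681)/196564 + (-142 + (140 - 163))²/(-211211) = -3/196564 + (-142 + (140 - 163))²/(-211211) = -3*1/196564 + (-142 - 23)²*(-1/211211) = -3/196564 + (-165)²*(-1/211211) = -3/196564 + 27225*(-1/211211) = -3/196564 - 2475/19201 = -486553503/3774225364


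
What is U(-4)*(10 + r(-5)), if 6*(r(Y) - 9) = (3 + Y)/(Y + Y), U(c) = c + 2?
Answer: -571/15 ≈ -38.067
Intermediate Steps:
U(c) = 2 + c
r(Y) = 9 + (3 + Y)/(12*Y) (r(Y) = 9 + ((3 + Y)/(Y + Y))/6 = 9 + ((3 + Y)/((2*Y)))/6 = 9 + ((3 + Y)*(1/(2*Y)))/6 = 9 + ((3 + Y)/(2*Y))/6 = 9 + (3 + Y)/(12*Y))
U(-4)*(10 + r(-5)) = (2 - 4)*(10 + (1/12)*(3 + 109*(-5))/(-5)) = -2*(10 + (1/12)*(-1/5)*(3 - 545)) = -2*(10 + (1/12)*(-1/5)*(-542)) = -2*(10 + 271/30) = -2*571/30 = -571/15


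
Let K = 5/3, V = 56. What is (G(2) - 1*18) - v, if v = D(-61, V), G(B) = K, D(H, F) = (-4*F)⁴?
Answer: -7552892977/3 ≈ -2.5176e+9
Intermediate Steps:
D(H, F) = 256*F⁴
K = 5/3 (K = 5*(⅓) = 5/3 ≈ 1.6667)
G(B) = 5/3
v = 2517630976 (v = 256*56⁴ = 256*9834496 = 2517630976)
(G(2) - 1*18) - v = (5/3 - 1*18) - 1*2517630976 = (5/3 - 18) - 2517630976 = -49/3 - 2517630976 = -7552892977/3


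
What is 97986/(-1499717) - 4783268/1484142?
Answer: -3659486736584/1112896493907 ≈ -3.2883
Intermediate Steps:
97986/(-1499717) - 4783268/1484142 = 97986*(-1/1499717) - 4783268*1/1484142 = -97986/1499717 - 2391634/742071 = -3659486736584/1112896493907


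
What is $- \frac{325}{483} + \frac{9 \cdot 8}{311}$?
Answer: $- \frac{66299}{150213} \approx -0.44137$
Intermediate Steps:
$- \frac{325}{483} + \frac{9 \cdot 8}{311} = \left(-325\right) \frac{1}{483} + 72 \cdot \frac{1}{311} = - \frac{325}{483} + \frac{72}{311} = - \frac{66299}{150213}$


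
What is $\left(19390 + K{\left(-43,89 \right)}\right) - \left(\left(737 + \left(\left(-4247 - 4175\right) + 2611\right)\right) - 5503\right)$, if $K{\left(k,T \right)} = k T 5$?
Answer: $10832$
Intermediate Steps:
$K{\left(k,T \right)} = 5 T k$ ($K{\left(k,T \right)} = T k 5 = 5 T k$)
$\left(19390 + K{\left(-43,89 \right)}\right) - \left(\left(737 + \left(\left(-4247 - 4175\right) + 2611\right)\right) - 5503\right) = \left(19390 + 5 \cdot 89 \left(-43\right)\right) - \left(\left(737 + \left(\left(-4247 - 4175\right) + 2611\right)\right) - 5503\right) = \left(19390 - 19135\right) - \left(\left(737 + \left(-8422 + 2611\right)\right) - 5503\right) = 255 - \left(\left(737 - 5811\right) - 5503\right) = 255 - \left(-5074 - 5503\right) = 255 - -10577 = 255 + 10577 = 10832$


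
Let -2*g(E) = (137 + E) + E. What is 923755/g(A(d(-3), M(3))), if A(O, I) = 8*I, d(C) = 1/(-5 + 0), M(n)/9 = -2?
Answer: 1847510/151 ≈ 12235.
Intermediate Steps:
M(n) = -18 (M(n) = 9*(-2) = -18)
d(C) = -1/5 (d(C) = 1/(-5) = -1/5)
g(E) = -137/2 - E (g(E) = -((137 + E) + E)/2 = -(137 + 2*E)/2 = -137/2 - E)
923755/g(A(d(-3), M(3))) = 923755/(-137/2 - 8*(-18)) = 923755/(-137/2 - 1*(-144)) = 923755/(-137/2 + 144) = 923755/(151/2) = 923755*(2/151) = 1847510/151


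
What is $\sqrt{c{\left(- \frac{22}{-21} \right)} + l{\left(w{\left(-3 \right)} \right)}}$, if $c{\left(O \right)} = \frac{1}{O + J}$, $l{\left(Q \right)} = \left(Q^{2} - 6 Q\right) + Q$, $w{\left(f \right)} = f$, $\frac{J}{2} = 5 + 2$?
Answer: $\frac{39 \sqrt{395}}{158} \approx 4.9058$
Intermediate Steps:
$J = 14$ ($J = 2 \left(5 + 2\right) = 2 \cdot 7 = 14$)
$l{\left(Q \right)} = Q^{2} - 5 Q$
$c{\left(O \right)} = \frac{1}{14 + O}$ ($c{\left(O \right)} = \frac{1}{O + 14} = \frac{1}{14 + O}$)
$\sqrt{c{\left(- \frac{22}{-21} \right)} + l{\left(w{\left(-3 \right)} \right)}} = \sqrt{\frac{1}{14 - \frac{22}{-21}} - 3 \left(-5 - 3\right)} = \sqrt{\frac{1}{14 - - \frac{22}{21}} - -24} = \sqrt{\frac{1}{14 + \frac{22}{21}} + 24} = \sqrt{\frac{1}{\frac{316}{21}} + 24} = \sqrt{\frac{21}{316} + 24} = \sqrt{\frac{7605}{316}} = \frac{39 \sqrt{395}}{158}$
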